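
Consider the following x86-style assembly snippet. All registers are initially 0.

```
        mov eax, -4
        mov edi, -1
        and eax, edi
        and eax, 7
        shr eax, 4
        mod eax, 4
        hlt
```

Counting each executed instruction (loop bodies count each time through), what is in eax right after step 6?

after mov eax, -4: eax=-4
after mov edi, -1: edi=-1
after and eax, edi: eax=(-4)&(-1)=-4
after and eax, 7: eax=(-4)&7=4
after shr eax, 4: eax=4>>4=0
after mod eax, 4: eax=0%4=0
After step 6: eax = 0.

0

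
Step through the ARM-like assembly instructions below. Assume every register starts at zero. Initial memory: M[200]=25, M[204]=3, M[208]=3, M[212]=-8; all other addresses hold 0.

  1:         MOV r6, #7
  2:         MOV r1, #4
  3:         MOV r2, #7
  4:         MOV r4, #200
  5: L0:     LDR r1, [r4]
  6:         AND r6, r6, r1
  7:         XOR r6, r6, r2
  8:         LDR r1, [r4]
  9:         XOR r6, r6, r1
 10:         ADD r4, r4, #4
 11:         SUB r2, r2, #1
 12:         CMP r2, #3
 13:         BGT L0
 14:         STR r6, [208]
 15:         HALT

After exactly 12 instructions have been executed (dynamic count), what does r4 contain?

after MOV r6, #7: r6=7
after MOV r1, #4: r1=4
after MOV r2, #7: r2=7
after MOV r4, #200: r4=200
after LDR r1, [r4]: r1=M[200]=25
after AND r6, r6, r1: r6=7&25=1
after XOR r6, r6, r2: r6=1^7=6
after LDR r1, [r4]: r1=M[200]=25
after XOR r6, r6, r1: r6=6^25=31
after ADD r4, r4, #4: r4=200+4=204
after SUB r2, r2, #1: r2=7-1=6
CMP r2, #3  (cmp 6,3)
After step 12: r4 = 204.

204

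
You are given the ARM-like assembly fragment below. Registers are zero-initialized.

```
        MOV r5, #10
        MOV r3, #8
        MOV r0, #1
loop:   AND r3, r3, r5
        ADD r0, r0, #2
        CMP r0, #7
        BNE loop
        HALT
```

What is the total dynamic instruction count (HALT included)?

r5=10
r3=8
r0=1
r3=8&10=8
r0=1+2=3
CMP r0, #7  (cmp 3,7)
BNE loop: taken
r3=8&10=8
r0=3+2=5
CMP r0, #7  (cmp 5,7)
BNE loop: taken
r3=8&10=8
r0=5+2=7
CMP r0, #7  (cmp 7,7)
BNE loop: not taken
halt.
Total executed instructions: 16.

16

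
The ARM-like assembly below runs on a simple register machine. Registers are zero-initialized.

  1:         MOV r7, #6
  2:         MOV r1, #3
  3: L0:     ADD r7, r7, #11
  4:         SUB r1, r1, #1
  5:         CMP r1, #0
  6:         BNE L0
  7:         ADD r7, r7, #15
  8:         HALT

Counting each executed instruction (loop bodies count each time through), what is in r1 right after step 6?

2

r7=6
r1=3
r7=6+11=17
r1=3-1=2
CMP r1, #0  (cmp 2,0)
BNE L0: taken
After step 6: r1 = 2.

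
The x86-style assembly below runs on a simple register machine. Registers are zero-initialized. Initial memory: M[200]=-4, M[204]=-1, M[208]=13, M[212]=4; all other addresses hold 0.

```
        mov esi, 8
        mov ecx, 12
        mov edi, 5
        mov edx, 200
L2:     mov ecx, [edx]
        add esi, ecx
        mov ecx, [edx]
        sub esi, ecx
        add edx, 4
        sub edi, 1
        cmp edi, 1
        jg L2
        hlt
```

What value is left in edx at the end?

216

esi=8
ecx=12
edi=5
edx=200
ecx=M[200]=-4
esi=8+(-4)=4
ecx=M[200]=-4
esi=4-(-4)=8
edx=200+4=204
edi=5-1=4
cmp edi, 1  (cmp 4,1)
jg L2: taken
ecx=M[204]=-1
esi=8+(-1)=7
ecx=M[204]=-1
esi=7-(-1)=8
edx=204+4=208
edi=4-1=3
cmp edi, 1  (cmp 3,1)
jg L2: taken
ecx=M[208]=13
esi=8+13=21
ecx=M[208]=13
esi=21-13=8
edx=208+4=212
edi=3-1=2
cmp edi, 1  (cmp 2,1)
jg L2: taken
ecx=M[212]=4
esi=8+4=12
ecx=M[212]=4
esi=12-4=8
edx=212+4=216
edi=2-1=1
cmp edi, 1  (cmp 1,1)
jg L2: not taken
halt.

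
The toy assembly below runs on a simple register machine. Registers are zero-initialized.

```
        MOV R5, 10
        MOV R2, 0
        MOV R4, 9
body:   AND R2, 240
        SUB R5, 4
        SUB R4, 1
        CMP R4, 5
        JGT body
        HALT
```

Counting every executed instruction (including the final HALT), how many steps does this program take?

24

after MOV R5, 10: R5=10
after MOV R2, 0: R2=0
after MOV R4, 9: R4=9
after AND R2, 240: R2=0&240=0
after SUB R5, 4: R5=10-4=6
after SUB R4, 1: R4=9-1=8
CMP R4, 5  (cmp 8,5)
JGT body: taken
after AND R2, 240: R2=0&240=0
after SUB R5, 4: R5=6-4=2
after SUB R4, 1: R4=8-1=7
CMP R4, 5  (cmp 7,5)
JGT body: taken
after AND R2, 240: R2=0&240=0
after SUB R5, 4: R5=2-4=-2
after SUB R4, 1: R4=7-1=6
CMP R4, 5  (cmp 6,5)
JGT body: taken
after AND R2, 240: R2=0&240=0
after SUB R5, 4: R5=(-2)-4=-6
after SUB R4, 1: R4=6-1=5
CMP R4, 5  (cmp 5,5)
JGT body: not taken
halt.
Total executed instructions: 24.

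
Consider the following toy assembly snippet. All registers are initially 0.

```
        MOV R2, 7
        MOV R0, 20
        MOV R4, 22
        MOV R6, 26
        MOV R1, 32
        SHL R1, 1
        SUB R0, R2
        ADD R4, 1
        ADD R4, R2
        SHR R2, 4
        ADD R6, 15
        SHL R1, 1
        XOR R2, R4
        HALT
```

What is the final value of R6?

R2=7
R0=20
R4=22
R6=26
R1=32
R1=32<<1=64
R0=20-7=13
R4=22+1=23
R4=23+7=30
R2=7>>4=0
R6=26+15=41
R1=64<<1=128
R2=0^30=30
halt.

41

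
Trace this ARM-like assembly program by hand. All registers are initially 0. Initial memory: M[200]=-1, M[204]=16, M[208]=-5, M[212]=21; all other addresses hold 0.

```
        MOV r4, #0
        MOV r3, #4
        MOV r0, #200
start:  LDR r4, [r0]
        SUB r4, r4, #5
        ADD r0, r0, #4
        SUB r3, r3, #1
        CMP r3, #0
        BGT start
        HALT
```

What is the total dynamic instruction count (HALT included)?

MOV r4, #0 → r4=0
MOV r3, #4 → r3=4
MOV r0, #200 → r0=200
LDR r4, [r0] → r4=M[200]=-1
SUB r4, r4, #5 → r4=(-1)-5=-6
ADD r0, r0, #4 → r0=200+4=204
SUB r3, r3, #1 → r3=4-1=3
CMP r3, #0  (cmp 3,0)
BGT start: taken
LDR r4, [r0] → r4=M[204]=16
SUB r4, r4, #5 → r4=16-5=11
ADD r0, r0, #4 → r0=204+4=208
SUB r3, r3, #1 → r3=3-1=2
CMP r3, #0  (cmp 2,0)
BGT start: taken
LDR r4, [r0] → r4=M[208]=-5
SUB r4, r4, #5 → r4=(-5)-5=-10
ADD r0, r0, #4 → r0=208+4=212
SUB r3, r3, #1 → r3=2-1=1
CMP r3, #0  (cmp 1,0)
BGT start: taken
LDR r4, [r0] → r4=M[212]=21
SUB r4, r4, #5 → r4=21-5=16
ADD r0, r0, #4 → r0=212+4=216
SUB r3, r3, #1 → r3=1-1=0
CMP r3, #0  (cmp 0,0)
BGT start: not taken
halt.
Total executed instructions: 28.

28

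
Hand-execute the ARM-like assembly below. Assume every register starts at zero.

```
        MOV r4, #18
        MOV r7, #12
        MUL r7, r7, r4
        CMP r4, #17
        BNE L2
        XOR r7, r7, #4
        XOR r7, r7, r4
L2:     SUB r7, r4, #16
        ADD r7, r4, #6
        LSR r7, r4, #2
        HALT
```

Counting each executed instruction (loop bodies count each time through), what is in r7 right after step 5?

216

MOV r4, #18 → r4=18
MOV r7, #12 → r7=12
MUL r7, r7, r4 → r7=12*18=216
CMP r4, #17  (cmp 18,17)
BNE L2: taken
After step 5: r7 = 216.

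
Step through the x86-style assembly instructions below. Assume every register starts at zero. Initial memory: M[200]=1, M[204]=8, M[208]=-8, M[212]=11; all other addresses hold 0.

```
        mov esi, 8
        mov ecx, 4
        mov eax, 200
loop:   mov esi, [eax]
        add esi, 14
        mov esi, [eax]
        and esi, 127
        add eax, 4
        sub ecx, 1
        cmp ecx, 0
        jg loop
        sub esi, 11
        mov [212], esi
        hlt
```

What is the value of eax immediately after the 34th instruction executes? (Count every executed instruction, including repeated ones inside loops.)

esi=8
ecx=4
eax=200
esi=M[200]=1
esi=1+14=15
esi=M[200]=1
esi=1&127=1
eax=200+4=204
ecx=4-1=3
cmp ecx, 0  (cmp 3,0)
jg loop: taken
esi=M[204]=8
esi=8+14=22
esi=M[204]=8
esi=8&127=8
eax=204+4=208
ecx=3-1=2
cmp ecx, 0  (cmp 2,0)
jg loop: taken
esi=M[208]=-8
esi=(-8)+14=6
esi=M[208]=-8
esi=(-8)&127=120
eax=208+4=212
ecx=2-1=1
cmp ecx, 0  (cmp 1,0)
jg loop: taken
esi=M[212]=11
esi=11+14=25
esi=M[212]=11
esi=11&127=11
eax=212+4=216
ecx=1-1=0
cmp ecx, 0  (cmp 0,0)
After step 34: eax = 216.

216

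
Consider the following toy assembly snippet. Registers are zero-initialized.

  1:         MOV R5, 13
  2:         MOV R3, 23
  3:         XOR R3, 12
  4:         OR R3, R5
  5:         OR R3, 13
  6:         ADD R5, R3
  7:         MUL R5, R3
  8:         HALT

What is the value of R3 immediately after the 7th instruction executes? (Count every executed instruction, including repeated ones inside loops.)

31

MOV R5, 13 → R5=13
MOV R3, 23 → R3=23
XOR R3, 12 → R3=23^12=27
OR R3, R5 → R3=27|13=31
OR R3, 13 → R3=31|13=31
ADD R5, R3 → R5=13+31=44
MUL R5, R3 → R5=44*31=1364
After step 7: R3 = 31.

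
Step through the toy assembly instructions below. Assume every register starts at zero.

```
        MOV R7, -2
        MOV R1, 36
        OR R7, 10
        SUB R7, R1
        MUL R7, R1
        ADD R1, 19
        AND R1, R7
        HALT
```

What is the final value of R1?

32

after MOV R7, -2: R7=-2
after MOV R1, 36: R1=36
after OR R7, 10: R7=(-2)|10=-2
after SUB R7, R1: R7=(-2)-36=-38
after MUL R7, R1: R7=(-38)*36=-1368
after ADD R1, 19: R1=36+19=55
after AND R1, R7: R1=55&(-1368)=32
halt.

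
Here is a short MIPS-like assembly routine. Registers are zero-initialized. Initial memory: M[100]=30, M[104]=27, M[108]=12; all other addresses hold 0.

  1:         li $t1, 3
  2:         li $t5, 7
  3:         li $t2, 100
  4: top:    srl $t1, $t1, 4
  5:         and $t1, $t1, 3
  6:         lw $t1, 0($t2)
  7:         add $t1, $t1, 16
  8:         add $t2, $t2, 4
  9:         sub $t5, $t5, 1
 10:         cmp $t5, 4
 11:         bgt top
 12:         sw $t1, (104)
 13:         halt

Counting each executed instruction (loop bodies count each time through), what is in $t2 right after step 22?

108

after li $t1, 3: $t1=3
after li $t5, 7: $t5=7
after li $t2, 100: $t2=100
after srl $t1, $t1, 4: $t1=3>>4=0
after and $t1, $t1, 3: $t1=0&3=0
after lw $t1, 0($t2): $t1=M[100]=30
after add $t1, $t1, 16: $t1=30+16=46
after add $t2, $t2, 4: $t2=100+4=104
after sub $t5, $t5, 1: $t5=7-1=6
cmp $t5, 4  (cmp 6,4)
bgt top: taken
after srl $t1, $t1, 4: $t1=46>>4=2
after and $t1, $t1, 3: $t1=2&3=2
after lw $t1, 0($t2): $t1=M[104]=27
after add $t1, $t1, 16: $t1=27+16=43
after add $t2, $t2, 4: $t2=104+4=108
after sub $t5, $t5, 1: $t5=6-1=5
cmp $t5, 4  (cmp 5,4)
bgt top: taken
after srl $t1, $t1, 4: $t1=43>>4=2
after and $t1, $t1, 3: $t1=2&3=2
after lw $t1, 0($t2): $t1=M[108]=12
After step 22: $t2 = 108.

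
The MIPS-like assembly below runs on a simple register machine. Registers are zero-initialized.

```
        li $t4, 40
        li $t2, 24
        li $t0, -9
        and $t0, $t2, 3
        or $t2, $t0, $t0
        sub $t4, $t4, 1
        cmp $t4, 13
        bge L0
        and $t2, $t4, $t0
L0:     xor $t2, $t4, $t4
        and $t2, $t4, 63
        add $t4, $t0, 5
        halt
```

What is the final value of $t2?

after li $t4, 40: $t4=40
after li $t2, 24: $t2=24
after li $t0, -9: $t0=-9
after and $t0, $t2, 3: $t0=24&3=0
after or $t2, $t0, $t0: $t2=0|0=0
after sub $t4, $t4, 1: $t4=40-1=39
cmp $t4, 13  (cmp 39,13)
bge L0: taken
after xor $t2, $t4, $t4: $t2=39^39=0
after and $t2, $t4, 63: $t2=39&63=39
after add $t4, $t0, 5: $t4=0+5=5
halt.

39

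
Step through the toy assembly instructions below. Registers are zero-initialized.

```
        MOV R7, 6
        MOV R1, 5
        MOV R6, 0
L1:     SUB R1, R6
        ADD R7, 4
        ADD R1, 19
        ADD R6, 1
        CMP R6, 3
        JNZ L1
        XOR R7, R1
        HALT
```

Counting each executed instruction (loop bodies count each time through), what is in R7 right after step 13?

14

MOV R7, 6 → R7=6
MOV R1, 5 → R1=5
MOV R6, 0 → R6=0
SUB R1, R6 → R1=5-0=5
ADD R7, 4 → R7=6+4=10
ADD R1, 19 → R1=5+19=24
ADD R6, 1 → R6=0+1=1
CMP R6, 3  (cmp 1,3)
JNZ L1: taken
SUB R1, R6 → R1=24-1=23
ADD R7, 4 → R7=10+4=14
ADD R1, 19 → R1=23+19=42
ADD R6, 1 → R6=1+1=2
After step 13: R7 = 14.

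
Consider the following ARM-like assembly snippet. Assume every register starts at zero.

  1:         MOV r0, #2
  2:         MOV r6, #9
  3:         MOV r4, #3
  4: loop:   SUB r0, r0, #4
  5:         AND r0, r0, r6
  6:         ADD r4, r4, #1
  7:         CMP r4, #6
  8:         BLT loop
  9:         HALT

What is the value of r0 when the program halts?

r0=2
r6=9
r4=3
r0=2-4=-2
r0=(-2)&9=8
r4=3+1=4
CMP r4, #6  (cmp 4,6)
BLT loop: taken
r0=8-4=4
r0=4&9=0
r4=4+1=5
CMP r4, #6  (cmp 5,6)
BLT loop: taken
r0=0-4=-4
r0=(-4)&9=8
r4=5+1=6
CMP r4, #6  (cmp 6,6)
BLT loop: not taken
halt.

8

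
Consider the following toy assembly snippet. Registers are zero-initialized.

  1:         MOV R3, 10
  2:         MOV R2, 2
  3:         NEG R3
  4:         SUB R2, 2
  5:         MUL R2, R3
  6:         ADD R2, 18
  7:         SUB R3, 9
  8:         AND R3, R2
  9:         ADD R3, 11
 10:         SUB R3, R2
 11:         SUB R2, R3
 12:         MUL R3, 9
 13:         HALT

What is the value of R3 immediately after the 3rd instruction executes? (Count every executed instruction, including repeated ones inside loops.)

-10

after MOV R3, 10: R3=10
after MOV R2, 2: R2=2
after NEG R3: R3=-(10)=-10
After step 3: R3 = -10.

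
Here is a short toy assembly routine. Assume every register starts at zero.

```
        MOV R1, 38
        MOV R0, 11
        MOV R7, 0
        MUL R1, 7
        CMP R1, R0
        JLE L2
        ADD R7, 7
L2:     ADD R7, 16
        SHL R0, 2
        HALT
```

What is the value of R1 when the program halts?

266

MOV R1, 38 → R1=38
MOV R0, 11 → R0=11
MOV R7, 0 → R7=0
MUL R1, 7 → R1=38*7=266
CMP R1, R0  (cmp 266,11)
JLE L2: not taken
ADD R7, 7 → R7=0+7=7
ADD R7, 16 → R7=7+16=23
SHL R0, 2 → R0=11<<2=44
halt.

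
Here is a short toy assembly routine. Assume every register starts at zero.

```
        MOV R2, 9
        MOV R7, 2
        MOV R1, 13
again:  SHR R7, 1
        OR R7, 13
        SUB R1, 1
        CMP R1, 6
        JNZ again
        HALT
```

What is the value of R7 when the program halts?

15

after MOV R2, 9: R2=9
after MOV R7, 2: R7=2
after MOV R1, 13: R1=13
after SHR R7, 1: R7=2>>1=1
after OR R7, 13: R7=1|13=13
after SUB R1, 1: R1=13-1=12
CMP R1, 6  (cmp 12,6)
JNZ again: taken
after SHR R7, 1: R7=13>>1=6
after OR R7, 13: R7=6|13=15
after SUB R1, 1: R1=12-1=11
CMP R1, 6  (cmp 11,6)
JNZ again: taken
after SHR R7, 1: R7=15>>1=7
after OR R7, 13: R7=7|13=15
after SUB R1, 1: R1=11-1=10
CMP R1, 6  (cmp 10,6)
JNZ again: taken
after SHR R7, 1: R7=15>>1=7
after OR R7, 13: R7=7|13=15
after SUB R1, 1: R1=10-1=9
CMP R1, 6  (cmp 9,6)
JNZ again: taken
after SHR R7, 1: R7=15>>1=7
after OR R7, 13: R7=7|13=15
after SUB R1, 1: R1=9-1=8
CMP R1, 6  (cmp 8,6)
JNZ again: taken
after SHR R7, 1: R7=15>>1=7
after OR R7, 13: R7=7|13=15
after SUB R1, 1: R1=8-1=7
CMP R1, 6  (cmp 7,6)
JNZ again: taken
after SHR R7, 1: R7=15>>1=7
after OR R7, 13: R7=7|13=15
after SUB R1, 1: R1=7-1=6
CMP R1, 6  (cmp 6,6)
JNZ again: not taken
halt.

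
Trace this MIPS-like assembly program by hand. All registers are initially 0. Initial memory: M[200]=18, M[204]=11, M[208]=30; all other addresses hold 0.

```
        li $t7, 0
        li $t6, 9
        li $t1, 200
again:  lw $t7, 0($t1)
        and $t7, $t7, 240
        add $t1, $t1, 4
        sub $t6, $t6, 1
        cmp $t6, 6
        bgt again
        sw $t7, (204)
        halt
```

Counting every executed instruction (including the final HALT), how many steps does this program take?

23

$t7=0
$t6=9
$t1=200
$t7=M[200]=18
$t7=18&240=16
$t1=200+4=204
$t6=9-1=8
cmp $t6, 6  (cmp 8,6)
bgt again: taken
$t7=M[204]=11
$t7=11&240=0
$t1=204+4=208
$t6=8-1=7
cmp $t6, 6  (cmp 7,6)
bgt again: taken
$t7=M[208]=30
$t7=30&240=16
$t1=208+4=212
$t6=7-1=6
cmp $t6, 6  (cmp 6,6)
bgt again: not taken
sw $t7, (204) → M[204]=16
halt.
Total executed instructions: 23.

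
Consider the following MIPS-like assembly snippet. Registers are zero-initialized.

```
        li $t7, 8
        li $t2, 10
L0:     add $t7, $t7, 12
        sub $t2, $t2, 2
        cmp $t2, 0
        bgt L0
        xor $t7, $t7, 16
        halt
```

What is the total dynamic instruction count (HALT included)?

24

after li $t7, 8: $t7=8
after li $t2, 10: $t2=10
after add $t7, $t7, 12: $t7=8+12=20
after sub $t2, $t2, 2: $t2=10-2=8
cmp $t2, 0  (cmp 8,0)
bgt L0: taken
after add $t7, $t7, 12: $t7=20+12=32
after sub $t2, $t2, 2: $t2=8-2=6
cmp $t2, 0  (cmp 6,0)
bgt L0: taken
after add $t7, $t7, 12: $t7=32+12=44
after sub $t2, $t2, 2: $t2=6-2=4
cmp $t2, 0  (cmp 4,0)
bgt L0: taken
after add $t7, $t7, 12: $t7=44+12=56
after sub $t2, $t2, 2: $t2=4-2=2
cmp $t2, 0  (cmp 2,0)
bgt L0: taken
after add $t7, $t7, 12: $t7=56+12=68
after sub $t2, $t2, 2: $t2=2-2=0
cmp $t2, 0  (cmp 0,0)
bgt L0: not taken
after xor $t7, $t7, 16: $t7=68^16=84
halt.
Total executed instructions: 24.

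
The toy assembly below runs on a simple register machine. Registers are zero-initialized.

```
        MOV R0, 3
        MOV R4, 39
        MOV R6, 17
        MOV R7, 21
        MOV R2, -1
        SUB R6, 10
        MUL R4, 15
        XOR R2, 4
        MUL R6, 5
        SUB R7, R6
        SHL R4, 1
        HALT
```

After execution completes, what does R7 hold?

after MOV R0, 3: R0=3
after MOV R4, 39: R4=39
after MOV R6, 17: R6=17
after MOV R7, 21: R7=21
after MOV R2, -1: R2=-1
after SUB R6, 10: R6=17-10=7
after MUL R4, 15: R4=39*15=585
after XOR R2, 4: R2=(-1)^4=-5
after MUL R6, 5: R6=7*5=35
after SUB R7, R6: R7=21-35=-14
after SHL R4, 1: R4=585<<1=1170
halt.

-14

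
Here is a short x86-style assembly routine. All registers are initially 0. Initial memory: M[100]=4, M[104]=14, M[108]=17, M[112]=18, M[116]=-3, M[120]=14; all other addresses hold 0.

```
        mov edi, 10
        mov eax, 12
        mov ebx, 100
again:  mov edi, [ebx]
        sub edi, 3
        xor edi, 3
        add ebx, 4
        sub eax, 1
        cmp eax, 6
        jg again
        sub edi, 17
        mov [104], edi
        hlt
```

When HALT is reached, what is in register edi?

-9

mov edi, 10 → edi=10
mov eax, 12 → eax=12
mov ebx, 100 → ebx=100
mov edi, [ebx] → edi=M[100]=4
sub edi, 3 → edi=4-3=1
xor edi, 3 → edi=1^3=2
add ebx, 4 → ebx=100+4=104
sub eax, 1 → eax=12-1=11
cmp eax, 6  (cmp 11,6)
jg again: taken
mov edi, [ebx] → edi=M[104]=14
sub edi, 3 → edi=14-3=11
xor edi, 3 → edi=11^3=8
add ebx, 4 → ebx=104+4=108
sub eax, 1 → eax=11-1=10
cmp eax, 6  (cmp 10,6)
jg again: taken
mov edi, [ebx] → edi=M[108]=17
sub edi, 3 → edi=17-3=14
xor edi, 3 → edi=14^3=13
add ebx, 4 → ebx=108+4=112
sub eax, 1 → eax=10-1=9
cmp eax, 6  (cmp 9,6)
jg again: taken
mov edi, [ebx] → edi=M[112]=18
sub edi, 3 → edi=18-3=15
xor edi, 3 → edi=15^3=12
add ebx, 4 → ebx=112+4=116
sub eax, 1 → eax=9-1=8
cmp eax, 6  (cmp 8,6)
jg again: taken
mov edi, [ebx] → edi=M[116]=-3
sub edi, 3 → edi=(-3)-3=-6
xor edi, 3 → edi=(-6)^3=-7
add ebx, 4 → ebx=116+4=120
sub eax, 1 → eax=8-1=7
cmp eax, 6  (cmp 7,6)
jg again: taken
mov edi, [ebx] → edi=M[120]=14
sub edi, 3 → edi=14-3=11
xor edi, 3 → edi=11^3=8
add ebx, 4 → ebx=120+4=124
sub eax, 1 → eax=7-1=6
cmp eax, 6  (cmp 6,6)
jg again: not taken
sub edi, 17 → edi=8-17=-9
mov [104], edi → M[104]=-9
halt.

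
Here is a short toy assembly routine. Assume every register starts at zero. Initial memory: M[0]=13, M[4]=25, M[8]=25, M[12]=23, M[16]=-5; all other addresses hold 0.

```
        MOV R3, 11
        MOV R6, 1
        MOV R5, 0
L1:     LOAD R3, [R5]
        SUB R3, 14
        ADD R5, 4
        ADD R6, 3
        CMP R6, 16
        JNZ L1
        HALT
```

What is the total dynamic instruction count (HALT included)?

after MOV R3, 11: R3=11
after MOV R6, 1: R6=1
after MOV R5, 0: R5=0
after LOAD R3, [R5]: R3=M[0]=13
after SUB R3, 14: R3=13-14=-1
after ADD R5, 4: R5=0+4=4
after ADD R6, 3: R6=1+3=4
CMP R6, 16  (cmp 4,16)
JNZ L1: taken
after LOAD R3, [R5]: R3=M[4]=25
after SUB R3, 14: R3=25-14=11
after ADD R5, 4: R5=4+4=8
after ADD R6, 3: R6=4+3=7
CMP R6, 16  (cmp 7,16)
JNZ L1: taken
after LOAD R3, [R5]: R3=M[8]=25
after SUB R3, 14: R3=25-14=11
after ADD R5, 4: R5=8+4=12
after ADD R6, 3: R6=7+3=10
CMP R6, 16  (cmp 10,16)
JNZ L1: taken
after LOAD R3, [R5]: R3=M[12]=23
after SUB R3, 14: R3=23-14=9
after ADD R5, 4: R5=12+4=16
after ADD R6, 3: R6=10+3=13
CMP R6, 16  (cmp 13,16)
JNZ L1: taken
after LOAD R3, [R5]: R3=M[16]=-5
after SUB R3, 14: R3=(-5)-14=-19
after ADD R5, 4: R5=16+4=20
after ADD R6, 3: R6=13+3=16
CMP R6, 16  (cmp 16,16)
JNZ L1: not taken
halt.
Total executed instructions: 34.

34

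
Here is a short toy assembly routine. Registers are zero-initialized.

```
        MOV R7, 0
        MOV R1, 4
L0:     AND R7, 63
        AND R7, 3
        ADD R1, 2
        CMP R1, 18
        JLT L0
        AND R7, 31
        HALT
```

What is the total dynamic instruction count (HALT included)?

39

R7=0
R1=4
R7=0&63=0
R7=0&3=0
R1=4+2=6
CMP R1, 18  (cmp 6,18)
JLT L0: taken
R7=0&63=0
R7=0&3=0
R1=6+2=8
CMP R1, 18  (cmp 8,18)
JLT L0: taken
R7=0&63=0
R7=0&3=0
R1=8+2=10
CMP R1, 18  (cmp 10,18)
JLT L0: taken
R7=0&63=0
R7=0&3=0
R1=10+2=12
CMP R1, 18  (cmp 12,18)
JLT L0: taken
R7=0&63=0
R7=0&3=0
R1=12+2=14
CMP R1, 18  (cmp 14,18)
JLT L0: taken
R7=0&63=0
R7=0&3=0
R1=14+2=16
CMP R1, 18  (cmp 16,18)
JLT L0: taken
R7=0&63=0
R7=0&3=0
R1=16+2=18
CMP R1, 18  (cmp 18,18)
JLT L0: not taken
R7=0&31=0
halt.
Total executed instructions: 39.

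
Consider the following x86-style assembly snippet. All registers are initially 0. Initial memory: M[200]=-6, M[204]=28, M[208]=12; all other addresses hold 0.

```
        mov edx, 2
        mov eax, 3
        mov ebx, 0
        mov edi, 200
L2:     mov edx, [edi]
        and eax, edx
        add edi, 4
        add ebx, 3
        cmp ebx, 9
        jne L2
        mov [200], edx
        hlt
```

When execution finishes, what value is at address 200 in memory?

mov edx, 2 → edx=2
mov eax, 3 → eax=3
mov ebx, 0 → ebx=0
mov edi, 200 → edi=200
mov edx, [edi] → edx=M[200]=-6
and eax, edx → eax=3&(-6)=2
add edi, 4 → edi=200+4=204
add ebx, 3 → ebx=0+3=3
cmp ebx, 9  (cmp 3,9)
jne L2: taken
mov edx, [edi] → edx=M[204]=28
and eax, edx → eax=2&28=0
add edi, 4 → edi=204+4=208
add ebx, 3 → ebx=3+3=6
cmp ebx, 9  (cmp 6,9)
jne L2: taken
mov edx, [edi] → edx=M[208]=12
and eax, edx → eax=0&12=0
add edi, 4 → edi=208+4=212
add ebx, 3 → ebx=6+3=9
cmp ebx, 9  (cmp 9,9)
jne L2: not taken
mov [200], edx → M[200]=12
halt.

12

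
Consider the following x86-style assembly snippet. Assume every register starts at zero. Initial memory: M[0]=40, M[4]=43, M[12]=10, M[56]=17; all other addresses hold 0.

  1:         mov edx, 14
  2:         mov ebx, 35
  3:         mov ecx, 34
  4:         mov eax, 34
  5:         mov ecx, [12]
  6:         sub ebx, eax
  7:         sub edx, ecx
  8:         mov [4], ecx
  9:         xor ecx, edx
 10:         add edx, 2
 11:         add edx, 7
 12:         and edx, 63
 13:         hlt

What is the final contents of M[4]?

10

after mov edx, 14: edx=14
after mov ebx, 35: ebx=35
after mov ecx, 34: ecx=34
after mov eax, 34: eax=34
after mov ecx, [12]: ecx=M[12]=10
after sub ebx, eax: ebx=35-34=1
after sub edx, ecx: edx=14-10=4
mov [4], ecx → M[4]=10
after xor ecx, edx: ecx=10^4=14
after add edx, 2: edx=4+2=6
after add edx, 7: edx=6+7=13
after and edx, 63: edx=13&63=13
halt.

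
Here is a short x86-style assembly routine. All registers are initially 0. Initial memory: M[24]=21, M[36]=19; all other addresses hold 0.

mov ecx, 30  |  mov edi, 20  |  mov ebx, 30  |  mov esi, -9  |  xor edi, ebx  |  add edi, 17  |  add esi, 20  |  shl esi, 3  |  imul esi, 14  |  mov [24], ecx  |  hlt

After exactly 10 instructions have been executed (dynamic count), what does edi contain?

after mov ecx, 30: ecx=30
after mov edi, 20: edi=20
after mov ebx, 30: ebx=30
after mov esi, -9: esi=-9
after xor edi, ebx: edi=20^30=10
after add edi, 17: edi=10+17=27
after add esi, 20: esi=(-9)+20=11
after shl esi, 3: esi=11<<3=88
after imul esi, 14: esi=88*14=1232
mov [24], ecx → M[24]=30
After step 10: edi = 27.

27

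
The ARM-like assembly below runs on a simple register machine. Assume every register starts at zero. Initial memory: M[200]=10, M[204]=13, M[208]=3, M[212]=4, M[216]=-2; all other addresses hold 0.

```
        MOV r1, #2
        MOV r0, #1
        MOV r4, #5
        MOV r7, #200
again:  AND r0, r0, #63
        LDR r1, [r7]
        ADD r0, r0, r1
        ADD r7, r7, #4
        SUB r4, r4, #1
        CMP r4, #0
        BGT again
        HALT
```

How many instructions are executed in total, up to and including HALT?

40

MOV r1, #2 → r1=2
MOV r0, #1 → r0=1
MOV r4, #5 → r4=5
MOV r7, #200 → r7=200
AND r0, r0, #63 → r0=1&63=1
LDR r1, [r7] → r1=M[200]=10
ADD r0, r0, r1 → r0=1+10=11
ADD r7, r7, #4 → r7=200+4=204
SUB r4, r4, #1 → r4=5-1=4
CMP r4, #0  (cmp 4,0)
BGT again: taken
AND r0, r0, #63 → r0=11&63=11
LDR r1, [r7] → r1=M[204]=13
ADD r0, r0, r1 → r0=11+13=24
ADD r7, r7, #4 → r7=204+4=208
SUB r4, r4, #1 → r4=4-1=3
CMP r4, #0  (cmp 3,0)
BGT again: taken
AND r0, r0, #63 → r0=24&63=24
LDR r1, [r7] → r1=M[208]=3
ADD r0, r0, r1 → r0=24+3=27
ADD r7, r7, #4 → r7=208+4=212
SUB r4, r4, #1 → r4=3-1=2
CMP r4, #0  (cmp 2,0)
BGT again: taken
AND r0, r0, #63 → r0=27&63=27
LDR r1, [r7] → r1=M[212]=4
ADD r0, r0, r1 → r0=27+4=31
ADD r7, r7, #4 → r7=212+4=216
SUB r4, r4, #1 → r4=2-1=1
CMP r4, #0  (cmp 1,0)
BGT again: taken
AND r0, r0, #63 → r0=31&63=31
LDR r1, [r7] → r1=M[216]=-2
ADD r0, r0, r1 → r0=31+(-2)=29
ADD r7, r7, #4 → r7=216+4=220
SUB r4, r4, #1 → r4=1-1=0
CMP r4, #0  (cmp 0,0)
BGT again: not taken
halt.
Total executed instructions: 40.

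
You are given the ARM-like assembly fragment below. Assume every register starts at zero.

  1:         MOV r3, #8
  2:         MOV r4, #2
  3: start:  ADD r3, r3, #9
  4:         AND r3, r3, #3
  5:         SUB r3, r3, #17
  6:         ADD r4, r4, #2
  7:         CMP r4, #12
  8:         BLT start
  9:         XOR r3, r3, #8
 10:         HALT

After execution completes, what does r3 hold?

-8

after MOV r3, #8: r3=8
after MOV r4, #2: r4=2
after ADD r3, r3, #9: r3=8+9=17
after AND r3, r3, #3: r3=17&3=1
after SUB r3, r3, #17: r3=1-17=-16
after ADD r4, r4, #2: r4=2+2=4
CMP r4, #12  (cmp 4,12)
BLT start: taken
after ADD r3, r3, #9: r3=(-16)+9=-7
after AND r3, r3, #3: r3=(-7)&3=1
after SUB r3, r3, #17: r3=1-17=-16
after ADD r4, r4, #2: r4=4+2=6
CMP r4, #12  (cmp 6,12)
BLT start: taken
after ADD r3, r3, #9: r3=(-16)+9=-7
after AND r3, r3, #3: r3=(-7)&3=1
after SUB r3, r3, #17: r3=1-17=-16
after ADD r4, r4, #2: r4=6+2=8
CMP r4, #12  (cmp 8,12)
BLT start: taken
after ADD r3, r3, #9: r3=(-16)+9=-7
after AND r3, r3, #3: r3=(-7)&3=1
after SUB r3, r3, #17: r3=1-17=-16
after ADD r4, r4, #2: r4=8+2=10
CMP r4, #12  (cmp 10,12)
BLT start: taken
after ADD r3, r3, #9: r3=(-16)+9=-7
after AND r3, r3, #3: r3=(-7)&3=1
after SUB r3, r3, #17: r3=1-17=-16
after ADD r4, r4, #2: r4=10+2=12
CMP r4, #12  (cmp 12,12)
BLT start: not taken
after XOR r3, r3, #8: r3=(-16)^8=-8
halt.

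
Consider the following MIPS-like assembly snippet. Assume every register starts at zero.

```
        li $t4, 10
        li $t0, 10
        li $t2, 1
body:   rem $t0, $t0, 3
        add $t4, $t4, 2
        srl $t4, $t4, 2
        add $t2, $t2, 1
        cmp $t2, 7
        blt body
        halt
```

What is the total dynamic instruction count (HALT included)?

40

li $t4, 10 → $t4=10
li $t0, 10 → $t0=10
li $t2, 1 → $t2=1
rem $t0, $t0, 3 → $t0=10%3=1
add $t4, $t4, 2 → $t4=10+2=12
srl $t4, $t4, 2 → $t4=12>>2=3
add $t2, $t2, 1 → $t2=1+1=2
cmp $t2, 7  (cmp 2,7)
blt body: taken
rem $t0, $t0, 3 → $t0=1%3=1
add $t4, $t4, 2 → $t4=3+2=5
srl $t4, $t4, 2 → $t4=5>>2=1
add $t2, $t2, 1 → $t2=2+1=3
cmp $t2, 7  (cmp 3,7)
blt body: taken
rem $t0, $t0, 3 → $t0=1%3=1
add $t4, $t4, 2 → $t4=1+2=3
srl $t4, $t4, 2 → $t4=3>>2=0
add $t2, $t2, 1 → $t2=3+1=4
cmp $t2, 7  (cmp 4,7)
blt body: taken
rem $t0, $t0, 3 → $t0=1%3=1
add $t4, $t4, 2 → $t4=0+2=2
srl $t4, $t4, 2 → $t4=2>>2=0
add $t2, $t2, 1 → $t2=4+1=5
cmp $t2, 7  (cmp 5,7)
blt body: taken
rem $t0, $t0, 3 → $t0=1%3=1
add $t4, $t4, 2 → $t4=0+2=2
srl $t4, $t4, 2 → $t4=2>>2=0
add $t2, $t2, 1 → $t2=5+1=6
cmp $t2, 7  (cmp 6,7)
blt body: taken
rem $t0, $t0, 3 → $t0=1%3=1
add $t4, $t4, 2 → $t4=0+2=2
srl $t4, $t4, 2 → $t4=2>>2=0
add $t2, $t2, 1 → $t2=6+1=7
cmp $t2, 7  (cmp 7,7)
blt body: not taken
halt.
Total executed instructions: 40.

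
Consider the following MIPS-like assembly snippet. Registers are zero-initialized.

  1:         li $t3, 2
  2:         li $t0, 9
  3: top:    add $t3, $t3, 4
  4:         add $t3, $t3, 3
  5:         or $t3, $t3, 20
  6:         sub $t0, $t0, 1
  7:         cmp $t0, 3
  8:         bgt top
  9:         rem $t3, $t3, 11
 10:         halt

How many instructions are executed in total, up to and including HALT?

40

$t3=2
$t0=9
$t3=2+4=6
$t3=6+3=9
$t3=9|20=29
$t0=9-1=8
cmp $t0, 3  (cmp 8,3)
bgt top: taken
$t3=29+4=33
$t3=33+3=36
$t3=36|20=52
$t0=8-1=7
cmp $t0, 3  (cmp 7,3)
bgt top: taken
$t3=52+4=56
$t3=56+3=59
$t3=59|20=63
$t0=7-1=6
cmp $t0, 3  (cmp 6,3)
bgt top: taken
$t3=63+4=67
$t3=67+3=70
$t3=70|20=86
$t0=6-1=5
cmp $t0, 3  (cmp 5,3)
bgt top: taken
$t3=86+4=90
$t3=90+3=93
$t3=93|20=93
$t0=5-1=4
cmp $t0, 3  (cmp 4,3)
bgt top: taken
$t3=93+4=97
$t3=97+3=100
$t3=100|20=116
$t0=4-1=3
cmp $t0, 3  (cmp 3,3)
bgt top: not taken
$t3=116%11=6
halt.
Total executed instructions: 40.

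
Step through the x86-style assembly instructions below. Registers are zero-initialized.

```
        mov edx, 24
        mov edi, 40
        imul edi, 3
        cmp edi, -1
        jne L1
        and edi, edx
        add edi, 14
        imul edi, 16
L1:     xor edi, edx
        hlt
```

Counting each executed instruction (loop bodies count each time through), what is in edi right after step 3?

120

mov edx, 24 → edx=24
mov edi, 40 → edi=40
imul edi, 3 → edi=40*3=120
After step 3: edi = 120.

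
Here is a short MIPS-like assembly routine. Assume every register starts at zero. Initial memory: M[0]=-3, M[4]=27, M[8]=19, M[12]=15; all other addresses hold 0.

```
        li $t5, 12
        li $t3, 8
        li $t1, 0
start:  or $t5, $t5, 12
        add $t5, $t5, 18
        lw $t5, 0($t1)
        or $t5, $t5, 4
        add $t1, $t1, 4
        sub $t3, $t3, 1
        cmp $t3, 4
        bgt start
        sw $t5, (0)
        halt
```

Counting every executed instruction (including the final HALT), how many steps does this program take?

37

after li $t5, 12: $t5=12
after li $t3, 8: $t3=8
after li $t1, 0: $t1=0
after or $t5, $t5, 12: $t5=12|12=12
after add $t5, $t5, 18: $t5=12+18=30
after lw $t5, 0($t1): $t5=M[0]=-3
after or $t5, $t5, 4: $t5=(-3)|4=-3
after add $t1, $t1, 4: $t1=0+4=4
after sub $t3, $t3, 1: $t3=8-1=7
cmp $t3, 4  (cmp 7,4)
bgt start: taken
after or $t5, $t5, 12: $t5=(-3)|12=-3
after add $t5, $t5, 18: $t5=(-3)+18=15
after lw $t5, 0($t1): $t5=M[4]=27
after or $t5, $t5, 4: $t5=27|4=31
after add $t1, $t1, 4: $t1=4+4=8
after sub $t3, $t3, 1: $t3=7-1=6
cmp $t3, 4  (cmp 6,4)
bgt start: taken
after or $t5, $t5, 12: $t5=31|12=31
after add $t5, $t5, 18: $t5=31+18=49
after lw $t5, 0($t1): $t5=M[8]=19
after or $t5, $t5, 4: $t5=19|4=23
after add $t1, $t1, 4: $t1=8+4=12
after sub $t3, $t3, 1: $t3=6-1=5
cmp $t3, 4  (cmp 5,4)
bgt start: taken
after or $t5, $t5, 12: $t5=23|12=31
after add $t5, $t5, 18: $t5=31+18=49
after lw $t5, 0($t1): $t5=M[12]=15
after or $t5, $t5, 4: $t5=15|4=15
after add $t1, $t1, 4: $t1=12+4=16
after sub $t3, $t3, 1: $t3=5-1=4
cmp $t3, 4  (cmp 4,4)
bgt start: not taken
sw $t5, (0) → M[0]=15
halt.
Total executed instructions: 37.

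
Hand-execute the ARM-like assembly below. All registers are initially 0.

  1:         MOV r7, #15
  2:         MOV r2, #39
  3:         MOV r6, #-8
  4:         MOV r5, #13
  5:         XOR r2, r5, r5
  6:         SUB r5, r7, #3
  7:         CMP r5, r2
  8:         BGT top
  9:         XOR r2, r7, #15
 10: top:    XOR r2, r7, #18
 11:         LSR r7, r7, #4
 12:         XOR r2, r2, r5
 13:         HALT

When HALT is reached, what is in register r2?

after MOV r7, #15: r7=15
after MOV r2, #39: r2=39
after MOV r6, #-8: r6=-8
after MOV r5, #13: r5=13
after XOR r2, r5, r5: r2=13^13=0
after SUB r5, r7, #3: r5=15-3=12
CMP r5, r2  (cmp 12,0)
BGT top: taken
after XOR r2, r7, #18: r2=15^18=29
after LSR r7, r7, #4: r7=15>>4=0
after XOR r2, r2, r5: r2=29^12=17
halt.

17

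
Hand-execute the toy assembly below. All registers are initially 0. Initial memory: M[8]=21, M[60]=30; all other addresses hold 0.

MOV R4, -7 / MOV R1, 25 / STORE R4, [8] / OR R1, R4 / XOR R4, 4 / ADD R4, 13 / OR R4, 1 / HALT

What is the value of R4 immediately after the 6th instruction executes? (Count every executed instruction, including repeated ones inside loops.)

R4=-7
R1=25
STORE R4, [8] → M[8]=-7
R1=25|(-7)=-7
R4=(-7)^4=-3
R4=(-3)+13=10
After step 6: R4 = 10.

10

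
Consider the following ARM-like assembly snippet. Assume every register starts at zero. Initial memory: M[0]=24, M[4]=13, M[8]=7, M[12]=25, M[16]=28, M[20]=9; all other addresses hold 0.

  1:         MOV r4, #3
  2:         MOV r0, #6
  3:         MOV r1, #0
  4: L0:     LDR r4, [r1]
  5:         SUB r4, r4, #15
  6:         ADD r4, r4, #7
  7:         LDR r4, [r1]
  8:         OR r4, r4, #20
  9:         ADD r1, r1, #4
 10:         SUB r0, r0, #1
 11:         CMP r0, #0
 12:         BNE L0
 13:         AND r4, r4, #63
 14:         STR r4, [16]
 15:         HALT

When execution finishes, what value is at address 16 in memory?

r4=3
r0=6
r1=0
r4=M[0]=24
r4=24-15=9
r4=9+7=16
r4=M[0]=24
r4=24|20=28
r1=0+4=4
r0=6-1=5
CMP r0, #0  (cmp 5,0)
BNE L0: taken
r4=M[4]=13
r4=13-15=-2
r4=(-2)+7=5
r4=M[4]=13
r4=13|20=29
r1=4+4=8
r0=5-1=4
CMP r0, #0  (cmp 4,0)
BNE L0: taken
r4=M[8]=7
r4=7-15=-8
r4=(-8)+7=-1
r4=M[8]=7
r4=7|20=23
r1=8+4=12
r0=4-1=3
CMP r0, #0  (cmp 3,0)
BNE L0: taken
r4=M[12]=25
r4=25-15=10
r4=10+7=17
r4=M[12]=25
r4=25|20=29
r1=12+4=16
r0=3-1=2
CMP r0, #0  (cmp 2,0)
BNE L0: taken
r4=M[16]=28
r4=28-15=13
r4=13+7=20
r4=M[16]=28
r4=28|20=28
r1=16+4=20
r0=2-1=1
CMP r0, #0  (cmp 1,0)
BNE L0: taken
r4=M[20]=9
r4=9-15=-6
r4=(-6)+7=1
r4=M[20]=9
r4=9|20=29
r1=20+4=24
r0=1-1=0
CMP r0, #0  (cmp 0,0)
BNE L0: not taken
r4=29&63=29
STR r4, [16] → M[16]=29
halt.

29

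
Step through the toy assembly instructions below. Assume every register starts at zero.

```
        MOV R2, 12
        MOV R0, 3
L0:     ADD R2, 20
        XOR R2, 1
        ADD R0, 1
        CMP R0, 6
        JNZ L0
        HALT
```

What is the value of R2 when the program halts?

MOV R2, 12 → R2=12
MOV R0, 3 → R0=3
ADD R2, 20 → R2=12+20=32
XOR R2, 1 → R2=32^1=33
ADD R0, 1 → R0=3+1=4
CMP R0, 6  (cmp 4,6)
JNZ L0: taken
ADD R2, 20 → R2=33+20=53
XOR R2, 1 → R2=53^1=52
ADD R0, 1 → R0=4+1=5
CMP R0, 6  (cmp 5,6)
JNZ L0: taken
ADD R2, 20 → R2=52+20=72
XOR R2, 1 → R2=72^1=73
ADD R0, 1 → R0=5+1=6
CMP R0, 6  (cmp 6,6)
JNZ L0: not taken
halt.

73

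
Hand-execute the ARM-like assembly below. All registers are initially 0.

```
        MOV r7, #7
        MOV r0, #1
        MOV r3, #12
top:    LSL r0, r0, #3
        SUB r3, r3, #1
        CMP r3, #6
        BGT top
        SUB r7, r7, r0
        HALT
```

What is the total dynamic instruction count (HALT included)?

29

after MOV r7, #7: r7=7
after MOV r0, #1: r0=1
after MOV r3, #12: r3=12
after LSL r0, r0, #3: r0=1<<3=8
after SUB r3, r3, #1: r3=12-1=11
CMP r3, #6  (cmp 11,6)
BGT top: taken
after LSL r0, r0, #3: r0=8<<3=64
after SUB r3, r3, #1: r3=11-1=10
CMP r3, #6  (cmp 10,6)
BGT top: taken
after LSL r0, r0, #3: r0=64<<3=512
after SUB r3, r3, #1: r3=10-1=9
CMP r3, #6  (cmp 9,6)
BGT top: taken
after LSL r0, r0, #3: r0=512<<3=4096
after SUB r3, r3, #1: r3=9-1=8
CMP r3, #6  (cmp 8,6)
BGT top: taken
after LSL r0, r0, #3: r0=4096<<3=32768
after SUB r3, r3, #1: r3=8-1=7
CMP r3, #6  (cmp 7,6)
BGT top: taken
after LSL r0, r0, #3: r0=32768<<3=262144
after SUB r3, r3, #1: r3=7-1=6
CMP r3, #6  (cmp 6,6)
BGT top: not taken
after SUB r7, r7, r0: r7=7-262144=-262137
halt.
Total executed instructions: 29.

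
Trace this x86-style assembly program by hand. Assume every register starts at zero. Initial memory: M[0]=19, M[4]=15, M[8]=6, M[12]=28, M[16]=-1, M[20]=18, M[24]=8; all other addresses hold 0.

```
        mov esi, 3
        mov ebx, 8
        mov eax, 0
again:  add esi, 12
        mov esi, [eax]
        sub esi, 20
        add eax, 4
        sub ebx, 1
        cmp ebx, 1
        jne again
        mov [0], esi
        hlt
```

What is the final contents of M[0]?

-12

mov esi, 3 → esi=3
mov ebx, 8 → ebx=8
mov eax, 0 → eax=0
add esi, 12 → esi=3+12=15
mov esi, [eax] → esi=M[0]=19
sub esi, 20 → esi=19-20=-1
add eax, 4 → eax=0+4=4
sub ebx, 1 → ebx=8-1=7
cmp ebx, 1  (cmp 7,1)
jne again: taken
add esi, 12 → esi=(-1)+12=11
mov esi, [eax] → esi=M[4]=15
sub esi, 20 → esi=15-20=-5
add eax, 4 → eax=4+4=8
sub ebx, 1 → ebx=7-1=6
cmp ebx, 1  (cmp 6,1)
jne again: taken
add esi, 12 → esi=(-5)+12=7
mov esi, [eax] → esi=M[8]=6
sub esi, 20 → esi=6-20=-14
add eax, 4 → eax=8+4=12
sub ebx, 1 → ebx=6-1=5
cmp ebx, 1  (cmp 5,1)
jne again: taken
add esi, 12 → esi=(-14)+12=-2
mov esi, [eax] → esi=M[12]=28
sub esi, 20 → esi=28-20=8
add eax, 4 → eax=12+4=16
sub ebx, 1 → ebx=5-1=4
cmp ebx, 1  (cmp 4,1)
jne again: taken
add esi, 12 → esi=8+12=20
mov esi, [eax] → esi=M[16]=-1
sub esi, 20 → esi=(-1)-20=-21
add eax, 4 → eax=16+4=20
sub ebx, 1 → ebx=4-1=3
cmp ebx, 1  (cmp 3,1)
jne again: taken
add esi, 12 → esi=(-21)+12=-9
mov esi, [eax] → esi=M[20]=18
sub esi, 20 → esi=18-20=-2
add eax, 4 → eax=20+4=24
sub ebx, 1 → ebx=3-1=2
cmp ebx, 1  (cmp 2,1)
jne again: taken
add esi, 12 → esi=(-2)+12=10
mov esi, [eax] → esi=M[24]=8
sub esi, 20 → esi=8-20=-12
add eax, 4 → eax=24+4=28
sub ebx, 1 → ebx=2-1=1
cmp ebx, 1  (cmp 1,1)
jne again: not taken
mov [0], esi → M[0]=-12
halt.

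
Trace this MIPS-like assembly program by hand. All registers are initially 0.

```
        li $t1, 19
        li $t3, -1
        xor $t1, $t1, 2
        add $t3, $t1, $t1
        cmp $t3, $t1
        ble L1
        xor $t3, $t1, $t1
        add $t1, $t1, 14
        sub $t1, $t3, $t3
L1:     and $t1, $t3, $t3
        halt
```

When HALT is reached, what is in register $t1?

0

li $t1, 19 → $t1=19
li $t3, -1 → $t3=-1
xor $t1, $t1, 2 → $t1=19^2=17
add $t3, $t1, $t1 → $t3=17+17=34
cmp $t3, $t1  (cmp 34,17)
ble L1: not taken
xor $t3, $t1, $t1 → $t3=17^17=0
add $t1, $t1, 14 → $t1=17+14=31
sub $t1, $t3, $t3 → $t1=0-0=0
and $t1, $t3, $t3 → $t1=0&0=0
halt.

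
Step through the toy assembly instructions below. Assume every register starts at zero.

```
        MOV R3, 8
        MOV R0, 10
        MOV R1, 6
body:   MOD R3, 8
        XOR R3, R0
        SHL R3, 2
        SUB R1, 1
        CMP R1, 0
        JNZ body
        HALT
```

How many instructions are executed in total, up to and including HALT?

MOV R3, 8 → R3=8
MOV R0, 10 → R0=10
MOV R1, 6 → R1=6
MOD R3, 8 → R3=8%8=0
XOR R3, R0 → R3=0^10=10
SHL R3, 2 → R3=10<<2=40
SUB R1, 1 → R1=6-1=5
CMP R1, 0  (cmp 5,0)
JNZ body: taken
MOD R3, 8 → R3=40%8=0
XOR R3, R0 → R3=0^10=10
SHL R3, 2 → R3=10<<2=40
SUB R1, 1 → R1=5-1=4
CMP R1, 0  (cmp 4,0)
JNZ body: taken
MOD R3, 8 → R3=40%8=0
XOR R3, R0 → R3=0^10=10
SHL R3, 2 → R3=10<<2=40
SUB R1, 1 → R1=4-1=3
CMP R1, 0  (cmp 3,0)
JNZ body: taken
MOD R3, 8 → R3=40%8=0
XOR R3, R0 → R3=0^10=10
SHL R3, 2 → R3=10<<2=40
SUB R1, 1 → R1=3-1=2
CMP R1, 0  (cmp 2,0)
JNZ body: taken
MOD R3, 8 → R3=40%8=0
XOR R3, R0 → R3=0^10=10
SHL R3, 2 → R3=10<<2=40
SUB R1, 1 → R1=2-1=1
CMP R1, 0  (cmp 1,0)
JNZ body: taken
MOD R3, 8 → R3=40%8=0
XOR R3, R0 → R3=0^10=10
SHL R3, 2 → R3=10<<2=40
SUB R1, 1 → R1=1-1=0
CMP R1, 0  (cmp 0,0)
JNZ body: not taken
halt.
Total executed instructions: 40.

40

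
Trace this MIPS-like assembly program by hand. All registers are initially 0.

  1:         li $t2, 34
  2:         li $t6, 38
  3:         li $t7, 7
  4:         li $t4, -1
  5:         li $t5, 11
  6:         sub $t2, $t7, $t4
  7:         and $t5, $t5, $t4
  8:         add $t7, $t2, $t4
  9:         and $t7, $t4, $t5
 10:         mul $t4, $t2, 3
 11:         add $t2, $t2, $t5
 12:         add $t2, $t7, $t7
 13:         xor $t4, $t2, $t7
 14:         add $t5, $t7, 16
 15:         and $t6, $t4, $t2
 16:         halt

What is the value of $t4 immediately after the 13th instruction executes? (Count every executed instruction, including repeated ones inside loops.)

after li $t2, 34: $t2=34
after li $t6, 38: $t6=38
after li $t7, 7: $t7=7
after li $t4, -1: $t4=-1
after li $t5, 11: $t5=11
after sub $t2, $t7, $t4: $t2=7-(-1)=8
after and $t5, $t5, $t4: $t5=11&(-1)=11
after add $t7, $t2, $t4: $t7=8+(-1)=7
after and $t7, $t4, $t5: $t7=(-1)&11=11
after mul $t4, $t2, 3: $t4=8*3=24
after add $t2, $t2, $t5: $t2=8+11=19
after add $t2, $t7, $t7: $t2=11+11=22
after xor $t4, $t2, $t7: $t4=22^11=29
After step 13: $t4 = 29.

29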